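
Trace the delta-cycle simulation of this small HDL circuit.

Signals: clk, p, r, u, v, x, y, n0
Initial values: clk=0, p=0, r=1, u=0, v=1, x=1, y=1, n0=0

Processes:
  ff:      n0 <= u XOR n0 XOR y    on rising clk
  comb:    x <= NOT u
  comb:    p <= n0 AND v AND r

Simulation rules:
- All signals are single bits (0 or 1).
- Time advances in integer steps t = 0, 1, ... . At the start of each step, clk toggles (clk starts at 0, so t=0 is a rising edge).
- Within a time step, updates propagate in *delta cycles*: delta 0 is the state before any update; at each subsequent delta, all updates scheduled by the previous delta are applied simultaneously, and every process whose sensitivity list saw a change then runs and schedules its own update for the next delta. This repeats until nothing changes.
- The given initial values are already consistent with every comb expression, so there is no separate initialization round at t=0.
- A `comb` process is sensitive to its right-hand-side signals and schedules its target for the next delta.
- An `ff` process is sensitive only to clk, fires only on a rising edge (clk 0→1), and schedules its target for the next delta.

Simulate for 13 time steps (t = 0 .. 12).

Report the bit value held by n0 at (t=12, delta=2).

t=0 Δ0: r=1 u=0 n0=0 v=1 clk=0 x=1 y=1 p=0
  Δ1: clk:0→1
  Δ2: n0:0→1
  Δ3: p:0→1
  (3Δ to stable)
t=1 Δ0: r=1 u=0 n0=1 v=1 clk=1 x=1 y=1 p=1
  Δ1: clk:1→0
  (1Δ to stable)
t=2 Δ0: r=1 u=0 n0=1 v=1 clk=0 x=1 y=1 p=1
  Δ1: clk:0→1
  Δ2: n0:1→0
  Δ3: p:1→0
  (3Δ to stable)
t=3 Δ0: r=1 u=0 n0=0 v=1 clk=1 x=1 y=1 p=0
  Δ1: clk:1→0
  (1Δ to stable)
t=4 Δ0: r=1 u=0 n0=0 v=1 clk=0 x=1 y=1 p=0
  Δ1: clk:0→1
  Δ2: n0:0→1
  Δ3: p:0→1
  (3Δ to stable)
t=5 Δ0: r=1 u=0 n0=1 v=1 clk=1 x=1 y=1 p=1
  Δ1: clk:1→0
  (1Δ to stable)
t=6 Δ0: r=1 u=0 n0=1 v=1 clk=0 x=1 y=1 p=1
  Δ1: clk:0→1
  Δ2: n0:1→0
  Δ3: p:1→0
  (3Δ to stable)
t=7 Δ0: r=1 u=0 n0=0 v=1 clk=1 x=1 y=1 p=0
  Δ1: clk:1→0
  (1Δ to stable)
t=8 Δ0: r=1 u=0 n0=0 v=1 clk=0 x=1 y=1 p=0
  Δ1: clk:0→1
  Δ2: n0:0→1
  Δ3: p:0→1
  (3Δ to stable)
t=9 Δ0: r=1 u=0 n0=1 v=1 clk=1 x=1 y=1 p=1
  Δ1: clk:1→0
  (1Δ to stable)
t=10 Δ0: r=1 u=0 n0=1 v=1 clk=0 x=1 y=1 p=1
  Δ1: clk:0→1
  Δ2: n0:1→0
  Δ3: p:1→0
  (3Δ to stable)
t=11 Δ0: r=1 u=0 n0=0 v=1 clk=1 x=1 y=1 p=0
  Δ1: clk:1→0
  (1Δ to stable)
t=12 Δ0: r=1 u=0 n0=0 v=1 clk=0 x=1 y=1 p=0
  Δ1: clk:0→1
  Δ2: n0:0→1
  Δ3: p:0→1
  (3Δ to stable)

1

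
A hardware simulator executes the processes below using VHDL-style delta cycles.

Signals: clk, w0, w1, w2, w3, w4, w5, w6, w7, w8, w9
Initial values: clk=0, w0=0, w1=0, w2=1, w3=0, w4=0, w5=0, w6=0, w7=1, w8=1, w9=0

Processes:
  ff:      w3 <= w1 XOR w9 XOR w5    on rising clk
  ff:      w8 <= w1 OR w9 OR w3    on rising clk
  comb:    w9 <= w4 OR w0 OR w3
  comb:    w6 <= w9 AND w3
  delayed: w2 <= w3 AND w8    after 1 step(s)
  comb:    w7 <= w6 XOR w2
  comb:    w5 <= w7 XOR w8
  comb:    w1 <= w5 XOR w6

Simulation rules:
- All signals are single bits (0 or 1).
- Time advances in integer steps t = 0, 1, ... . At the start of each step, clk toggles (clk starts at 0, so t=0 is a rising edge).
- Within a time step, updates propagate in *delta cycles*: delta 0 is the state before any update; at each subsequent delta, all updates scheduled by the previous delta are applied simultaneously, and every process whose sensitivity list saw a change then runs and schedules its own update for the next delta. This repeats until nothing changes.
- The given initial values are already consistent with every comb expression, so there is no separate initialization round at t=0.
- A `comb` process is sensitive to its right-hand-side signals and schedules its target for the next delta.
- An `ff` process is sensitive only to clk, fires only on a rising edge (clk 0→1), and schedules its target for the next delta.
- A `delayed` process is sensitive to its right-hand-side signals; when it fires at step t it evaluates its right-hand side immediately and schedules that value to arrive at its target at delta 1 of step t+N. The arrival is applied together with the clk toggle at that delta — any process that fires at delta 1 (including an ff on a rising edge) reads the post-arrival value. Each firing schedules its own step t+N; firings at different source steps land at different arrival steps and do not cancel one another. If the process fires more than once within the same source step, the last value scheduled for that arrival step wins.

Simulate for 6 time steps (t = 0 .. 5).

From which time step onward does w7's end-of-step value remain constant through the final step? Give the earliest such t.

t0.Δ0 w6=0 w9=0 w7=1 w1=0 w4=0 w8=1 w0=0 w3=0 w2=1 w5=0 clk=0
t0.Δ1 w6=0 w9=0 w7=1 w1=0 w4=0 w8=1 w0=0 w3=0 w2=1 w5=0 clk=1
t0.Δ2 w6=0 w9=0 w7=1 w1=0 w4=0 w8=0 w0=0 w3=0 w2=1 w5=0 clk=1
t0.Δ3 w6=0 w9=0 w7=1 w1=0 w4=0 w8=0 w0=0 w3=0 w2=1 w5=1 clk=1
t0.Δ4 w6=0 w9=0 w7=1 w1=1 w4=0 w8=0 w0=0 w3=0 w2=1 w5=1 clk=1
t1.Δ0 w6=0 w9=0 w7=1 w1=1 w4=0 w8=0 w0=0 w3=0 w2=1 w5=1 clk=1
t1.Δ1 w6=0 w9=0 w7=1 w1=1 w4=0 w8=0 w0=0 w3=0 w2=0 w5=1 clk=0
t1.Δ2 w6=0 w9=0 w7=0 w1=1 w4=0 w8=0 w0=0 w3=0 w2=0 w5=1 clk=0
t1.Δ3 w6=0 w9=0 w7=0 w1=1 w4=0 w8=0 w0=0 w3=0 w2=0 w5=0 clk=0
t1.Δ4 w6=0 w9=0 w7=0 w1=0 w4=0 w8=0 w0=0 w3=0 w2=0 w5=0 clk=0
t2.Δ0 w6=0 w9=0 w7=0 w1=0 w4=0 w8=0 w0=0 w3=0 w2=0 w5=0 clk=0
t2.Δ1 w6=0 w9=0 w7=0 w1=0 w4=0 w8=0 w0=0 w3=0 w2=0 w5=0 clk=1
t3.Δ0 w6=0 w9=0 w7=0 w1=0 w4=0 w8=0 w0=0 w3=0 w2=0 w5=0 clk=1
t3.Δ1 w6=0 w9=0 w7=0 w1=0 w4=0 w8=0 w0=0 w3=0 w2=0 w5=0 clk=0
t4.Δ0 w6=0 w9=0 w7=0 w1=0 w4=0 w8=0 w0=0 w3=0 w2=0 w5=0 clk=0
t4.Δ1 w6=0 w9=0 w7=0 w1=0 w4=0 w8=0 w0=0 w3=0 w2=0 w5=0 clk=1
t5.Δ0 w6=0 w9=0 w7=0 w1=0 w4=0 w8=0 w0=0 w3=0 w2=0 w5=0 clk=1
t5.Δ1 w6=0 w9=0 w7=0 w1=0 w4=0 w8=0 w0=0 w3=0 w2=0 w5=0 clk=0

1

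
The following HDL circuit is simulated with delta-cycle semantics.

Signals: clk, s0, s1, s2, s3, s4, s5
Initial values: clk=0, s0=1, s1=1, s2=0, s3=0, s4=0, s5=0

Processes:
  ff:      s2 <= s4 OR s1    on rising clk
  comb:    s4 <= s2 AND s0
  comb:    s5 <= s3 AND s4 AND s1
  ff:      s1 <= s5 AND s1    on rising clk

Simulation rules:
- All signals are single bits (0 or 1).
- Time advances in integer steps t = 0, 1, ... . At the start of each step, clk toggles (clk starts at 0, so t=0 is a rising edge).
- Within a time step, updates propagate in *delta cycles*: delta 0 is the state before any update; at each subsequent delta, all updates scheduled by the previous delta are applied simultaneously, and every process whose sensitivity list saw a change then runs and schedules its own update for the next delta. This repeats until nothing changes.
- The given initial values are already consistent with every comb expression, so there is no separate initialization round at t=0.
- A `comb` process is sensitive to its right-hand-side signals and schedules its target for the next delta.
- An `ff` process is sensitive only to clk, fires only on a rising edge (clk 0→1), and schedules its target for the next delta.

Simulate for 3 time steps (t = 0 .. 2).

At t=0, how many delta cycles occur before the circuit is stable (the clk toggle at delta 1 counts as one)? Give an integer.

3

t0.Δ0 s2=0 clk=0 s0=1 s3=0 s4=0 s5=0 s1=1
t0.Δ1 s2=0 clk=1 s0=1 s3=0 s4=0 s5=0 s1=1
t0.Δ2 s2=1 clk=1 s0=1 s3=0 s4=0 s5=0 s1=0
t0.Δ3 s2=1 clk=1 s0=1 s3=0 s4=1 s5=0 s1=0
t1.Δ0 s2=1 clk=1 s0=1 s3=0 s4=1 s5=0 s1=0
t1.Δ1 s2=1 clk=0 s0=1 s3=0 s4=1 s5=0 s1=0
t2.Δ0 s2=1 clk=0 s0=1 s3=0 s4=1 s5=0 s1=0
t2.Δ1 s2=1 clk=1 s0=1 s3=0 s4=1 s5=0 s1=0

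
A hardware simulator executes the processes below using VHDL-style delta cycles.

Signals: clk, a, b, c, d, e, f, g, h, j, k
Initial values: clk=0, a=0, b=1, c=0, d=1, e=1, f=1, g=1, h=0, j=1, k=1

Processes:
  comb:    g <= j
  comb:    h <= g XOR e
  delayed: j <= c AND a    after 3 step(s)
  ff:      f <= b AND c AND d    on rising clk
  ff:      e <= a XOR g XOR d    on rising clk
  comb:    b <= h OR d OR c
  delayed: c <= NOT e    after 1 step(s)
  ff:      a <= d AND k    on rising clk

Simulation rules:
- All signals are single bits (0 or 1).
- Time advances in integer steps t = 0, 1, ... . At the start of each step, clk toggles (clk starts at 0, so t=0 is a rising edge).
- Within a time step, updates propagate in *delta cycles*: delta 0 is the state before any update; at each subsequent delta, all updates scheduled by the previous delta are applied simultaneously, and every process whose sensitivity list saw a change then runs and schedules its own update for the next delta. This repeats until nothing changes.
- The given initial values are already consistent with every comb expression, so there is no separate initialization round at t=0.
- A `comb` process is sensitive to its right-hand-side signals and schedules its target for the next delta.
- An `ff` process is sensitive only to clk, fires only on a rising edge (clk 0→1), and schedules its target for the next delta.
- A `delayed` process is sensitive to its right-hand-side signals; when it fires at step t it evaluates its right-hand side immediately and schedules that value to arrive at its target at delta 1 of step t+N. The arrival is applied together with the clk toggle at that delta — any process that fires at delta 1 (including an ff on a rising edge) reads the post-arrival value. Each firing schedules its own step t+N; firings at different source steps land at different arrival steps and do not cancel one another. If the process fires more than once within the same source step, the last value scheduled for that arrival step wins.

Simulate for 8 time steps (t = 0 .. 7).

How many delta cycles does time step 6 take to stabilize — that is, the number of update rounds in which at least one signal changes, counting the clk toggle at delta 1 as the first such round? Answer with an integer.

t=0 Δ0: c=0 clk=0 b=1 g=1 f=1 a=0 j=1 k=1 d=1 e=1 h=0
  Δ1: clk:0→1
  Δ2: f:1→0, a:0→1, e:1→0
  Δ3: h:0→1
  (3Δ to stable)
t=1 Δ0: c=0 clk=1 b=1 g=1 f=0 a=1 j=1 k=1 d=1 e=0 h=1
  Δ1: c:0→1, clk:1→0
  (1Δ to stable)
t=2 Δ0: c=1 clk=0 b=1 g=1 f=0 a=1 j=1 k=1 d=1 e=0 h=1
  Δ1: clk:0→1
  Δ2: f:0→1, e:0→1
  Δ3: h:1→0
  (3Δ to stable)
t=3 Δ0: c=1 clk=1 b=1 g=1 f=1 a=1 j=1 k=1 d=1 e=1 h=0
  Δ1: c:1→0, clk:1→0, j:1→0
  Δ2: g:1→0
  Δ3: h:0→1
  (3Δ to stable)
t=4 Δ0: c=0 clk=0 b=1 g=0 f=1 a=1 j=0 k=1 d=1 e=1 h=1
  Δ1: clk:0→1, j:0→1
  Δ2: g:0→1, f:1→0, e:1→0
  (2Δ to stable)
t=5 Δ0: c=0 clk=1 b=1 g=1 f=0 a=1 j=1 k=1 d=1 e=0 h=1
  Δ1: c:0→1, clk:1→0
  (1Δ to stable)
t=6 Δ0: c=1 clk=0 b=1 g=1 f=0 a=1 j=1 k=1 d=1 e=0 h=1
  Δ1: clk:0→1, j:1→0
  Δ2: g:1→0, f:0→1, e:0→1
  (2Δ to stable)
t=7 Δ0: c=1 clk=1 b=1 g=0 f=1 a=1 j=0 k=1 d=1 e=1 h=1
  Δ1: c:1→0, clk:1→0
  (1Δ to stable)

2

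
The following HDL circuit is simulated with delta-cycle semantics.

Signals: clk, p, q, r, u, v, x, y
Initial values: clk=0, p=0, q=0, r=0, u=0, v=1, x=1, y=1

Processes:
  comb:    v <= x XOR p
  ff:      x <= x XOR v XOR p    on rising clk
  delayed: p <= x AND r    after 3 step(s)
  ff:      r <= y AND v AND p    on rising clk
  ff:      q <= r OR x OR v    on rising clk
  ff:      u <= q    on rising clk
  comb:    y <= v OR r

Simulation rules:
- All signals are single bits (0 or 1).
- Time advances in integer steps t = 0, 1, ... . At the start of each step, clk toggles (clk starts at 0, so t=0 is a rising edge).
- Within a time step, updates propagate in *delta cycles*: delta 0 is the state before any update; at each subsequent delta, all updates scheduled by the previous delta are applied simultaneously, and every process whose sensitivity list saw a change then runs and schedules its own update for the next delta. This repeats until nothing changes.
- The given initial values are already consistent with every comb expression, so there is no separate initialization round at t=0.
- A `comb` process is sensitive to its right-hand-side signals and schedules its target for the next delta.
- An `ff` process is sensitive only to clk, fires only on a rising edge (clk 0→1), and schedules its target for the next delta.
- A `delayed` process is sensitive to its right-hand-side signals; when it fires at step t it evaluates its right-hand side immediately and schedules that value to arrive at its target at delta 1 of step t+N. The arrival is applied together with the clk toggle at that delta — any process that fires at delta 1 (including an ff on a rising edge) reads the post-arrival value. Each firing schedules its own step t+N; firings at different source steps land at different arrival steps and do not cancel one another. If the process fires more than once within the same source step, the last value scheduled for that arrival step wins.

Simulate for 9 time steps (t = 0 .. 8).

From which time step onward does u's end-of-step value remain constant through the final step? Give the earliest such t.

t0.Δ0 p=0 clk=0 u=0 v=1 q=0 y=1 x=1 r=0
t0.Δ1 p=0 clk=1 u=0 v=1 q=0 y=1 x=1 r=0
t0.Δ2 p=0 clk=1 u=0 v=1 q=1 y=1 x=0 r=0
t0.Δ3 p=0 clk=1 u=0 v=0 q=1 y=1 x=0 r=0
t0.Δ4 p=0 clk=1 u=0 v=0 q=1 y=0 x=0 r=0
t1.Δ0 p=0 clk=1 u=0 v=0 q=1 y=0 x=0 r=0
t1.Δ1 p=0 clk=0 u=0 v=0 q=1 y=0 x=0 r=0
t2.Δ0 p=0 clk=0 u=0 v=0 q=1 y=0 x=0 r=0
t2.Δ1 p=0 clk=1 u=0 v=0 q=1 y=0 x=0 r=0
t2.Δ2 p=0 clk=1 u=1 v=0 q=0 y=0 x=0 r=0
t3.Δ0 p=0 clk=1 u=1 v=0 q=0 y=0 x=0 r=0
t3.Δ1 p=0 clk=0 u=1 v=0 q=0 y=0 x=0 r=0
t4.Δ0 p=0 clk=0 u=1 v=0 q=0 y=0 x=0 r=0
t4.Δ1 p=0 clk=1 u=1 v=0 q=0 y=0 x=0 r=0
t4.Δ2 p=0 clk=1 u=0 v=0 q=0 y=0 x=0 r=0
t5.Δ0 p=0 clk=1 u=0 v=0 q=0 y=0 x=0 r=0
t5.Δ1 p=0 clk=0 u=0 v=0 q=0 y=0 x=0 r=0
t6.Δ0 p=0 clk=0 u=0 v=0 q=0 y=0 x=0 r=0
t6.Δ1 p=0 clk=1 u=0 v=0 q=0 y=0 x=0 r=0
t7.Δ0 p=0 clk=1 u=0 v=0 q=0 y=0 x=0 r=0
t7.Δ1 p=0 clk=0 u=0 v=0 q=0 y=0 x=0 r=0
t8.Δ0 p=0 clk=0 u=0 v=0 q=0 y=0 x=0 r=0
t8.Δ1 p=0 clk=1 u=0 v=0 q=0 y=0 x=0 r=0

4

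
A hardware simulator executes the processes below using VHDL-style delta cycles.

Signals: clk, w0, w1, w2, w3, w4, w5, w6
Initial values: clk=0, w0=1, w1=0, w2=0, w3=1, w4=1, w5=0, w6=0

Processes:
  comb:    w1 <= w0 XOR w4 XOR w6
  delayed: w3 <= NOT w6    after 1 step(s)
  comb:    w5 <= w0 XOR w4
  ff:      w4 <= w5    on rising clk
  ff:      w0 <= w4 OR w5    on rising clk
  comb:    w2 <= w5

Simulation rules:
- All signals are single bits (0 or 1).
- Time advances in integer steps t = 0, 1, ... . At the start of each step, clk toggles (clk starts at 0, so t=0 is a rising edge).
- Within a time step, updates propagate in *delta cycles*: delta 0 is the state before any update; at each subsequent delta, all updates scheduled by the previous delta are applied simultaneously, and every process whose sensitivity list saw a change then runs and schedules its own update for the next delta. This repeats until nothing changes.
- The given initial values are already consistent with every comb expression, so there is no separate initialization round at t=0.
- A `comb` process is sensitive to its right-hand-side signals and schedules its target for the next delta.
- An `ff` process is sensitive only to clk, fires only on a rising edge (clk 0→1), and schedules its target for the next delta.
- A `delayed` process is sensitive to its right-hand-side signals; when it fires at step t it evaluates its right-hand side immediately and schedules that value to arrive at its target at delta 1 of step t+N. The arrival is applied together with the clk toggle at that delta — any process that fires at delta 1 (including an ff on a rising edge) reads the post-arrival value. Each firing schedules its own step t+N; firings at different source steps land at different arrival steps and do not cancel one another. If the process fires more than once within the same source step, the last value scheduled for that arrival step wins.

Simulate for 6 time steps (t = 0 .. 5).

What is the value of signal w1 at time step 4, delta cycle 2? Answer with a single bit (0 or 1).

t0.Δ0 w1=0 clk=0 w3=1 w4=1 w6=0 w5=0 w0=1 w2=0
t0.Δ1 w1=0 clk=1 w3=1 w4=1 w6=0 w5=0 w0=1 w2=0
t0.Δ2 w1=0 clk=1 w3=1 w4=0 w6=0 w5=0 w0=1 w2=0
t0.Δ3 w1=1 clk=1 w3=1 w4=0 w6=0 w5=1 w0=1 w2=0
t0.Δ4 w1=1 clk=1 w3=1 w4=0 w6=0 w5=1 w0=1 w2=1
t1.Δ0 w1=1 clk=1 w3=1 w4=0 w6=0 w5=1 w0=1 w2=1
t1.Δ1 w1=1 clk=0 w3=1 w4=0 w6=0 w5=1 w0=1 w2=1
t2.Δ0 w1=1 clk=0 w3=1 w4=0 w6=0 w5=1 w0=1 w2=1
t2.Δ1 w1=1 clk=1 w3=1 w4=0 w6=0 w5=1 w0=1 w2=1
t2.Δ2 w1=1 clk=1 w3=1 w4=1 w6=0 w5=1 w0=1 w2=1
t2.Δ3 w1=0 clk=1 w3=1 w4=1 w6=0 w5=0 w0=1 w2=1
t2.Δ4 w1=0 clk=1 w3=1 w4=1 w6=0 w5=0 w0=1 w2=0
t3.Δ0 w1=0 clk=1 w3=1 w4=1 w6=0 w5=0 w0=1 w2=0
t3.Δ1 w1=0 clk=0 w3=1 w4=1 w6=0 w5=0 w0=1 w2=0
t4.Δ0 w1=0 clk=0 w3=1 w4=1 w6=0 w5=0 w0=1 w2=0
t4.Δ1 w1=0 clk=1 w3=1 w4=1 w6=0 w5=0 w0=1 w2=0
t4.Δ2 w1=0 clk=1 w3=1 w4=0 w6=0 w5=0 w0=1 w2=0
t4.Δ3 w1=1 clk=1 w3=1 w4=0 w6=0 w5=1 w0=1 w2=0
t4.Δ4 w1=1 clk=1 w3=1 w4=0 w6=0 w5=1 w0=1 w2=1
t5.Δ0 w1=1 clk=1 w3=1 w4=0 w6=0 w5=1 w0=1 w2=1
t5.Δ1 w1=1 clk=0 w3=1 w4=0 w6=0 w5=1 w0=1 w2=1

0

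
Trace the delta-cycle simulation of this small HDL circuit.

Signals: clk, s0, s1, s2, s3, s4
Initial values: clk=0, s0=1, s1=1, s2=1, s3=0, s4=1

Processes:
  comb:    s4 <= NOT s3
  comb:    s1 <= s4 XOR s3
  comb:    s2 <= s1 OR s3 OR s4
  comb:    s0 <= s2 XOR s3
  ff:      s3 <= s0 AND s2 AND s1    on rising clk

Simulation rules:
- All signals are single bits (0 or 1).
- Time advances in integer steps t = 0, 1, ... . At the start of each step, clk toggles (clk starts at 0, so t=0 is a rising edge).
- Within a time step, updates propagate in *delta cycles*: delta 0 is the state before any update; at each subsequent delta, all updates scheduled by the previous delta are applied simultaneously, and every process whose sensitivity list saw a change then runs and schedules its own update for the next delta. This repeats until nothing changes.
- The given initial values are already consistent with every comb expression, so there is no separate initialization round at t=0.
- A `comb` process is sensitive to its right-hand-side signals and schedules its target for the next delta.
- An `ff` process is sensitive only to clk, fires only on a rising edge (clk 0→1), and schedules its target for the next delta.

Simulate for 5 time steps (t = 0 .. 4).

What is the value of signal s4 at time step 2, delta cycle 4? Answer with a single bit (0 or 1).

t0.Δ0 s3=0 s0=1 clk=0 s2=1 s4=1 s1=1
t0.Δ1 s3=0 s0=1 clk=1 s2=1 s4=1 s1=1
t0.Δ2 s3=1 s0=1 clk=1 s2=1 s4=1 s1=1
t0.Δ3 s3=1 s0=0 clk=1 s2=1 s4=0 s1=0
t0.Δ4 s3=1 s0=0 clk=1 s2=1 s4=0 s1=1
t1.Δ0 s3=1 s0=0 clk=1 s2=1 s4=0 s1=1
t1.Δ1 s3=1 s0=0 clk=0 s2=1 s4=0 s1=1
t2.Δ0 s3=1 s0=0 clk=0 s2=1 s4=0 s1=1
t2.Δ1 s3=1 s0=0 clk=1 s2=1 s4=0 s1=1
t2.Δ2 s3=0 s0=0 clk=1 s2=1 s4=0 s1=1
t2.Δ3 s3=0 s0=1 clk=1 s2=1 s4=1 s1=0
t2.Δ4 s3=0 s0=1 clk=1 s2=1 s4=1 s1=1
t3.Δ0 s3=0 s0=1 clk=1 s2=1 s4=1 s1=1
t3.Δ1 s3=0 s0=1 clk=0 s2=1 s4=1 s1=1
t4.Δ0 s3=0 s0=1 clk=0 s2=1 s4=1 s1=1
t4.Δ1 s3=0 s0=1 clk=1 s2=1 s4=1 s1=1
t4.Δ2 s3=1 s0=1 clk=1 s2=1 s4=1 s1=1
t4.Δ3 s3=1 s0=0 clk=1 s2=1 s4=0 s1=0
t4.Δ4 s3=1 s0=0 clk=1 s2=1 s4=0 s1=1

1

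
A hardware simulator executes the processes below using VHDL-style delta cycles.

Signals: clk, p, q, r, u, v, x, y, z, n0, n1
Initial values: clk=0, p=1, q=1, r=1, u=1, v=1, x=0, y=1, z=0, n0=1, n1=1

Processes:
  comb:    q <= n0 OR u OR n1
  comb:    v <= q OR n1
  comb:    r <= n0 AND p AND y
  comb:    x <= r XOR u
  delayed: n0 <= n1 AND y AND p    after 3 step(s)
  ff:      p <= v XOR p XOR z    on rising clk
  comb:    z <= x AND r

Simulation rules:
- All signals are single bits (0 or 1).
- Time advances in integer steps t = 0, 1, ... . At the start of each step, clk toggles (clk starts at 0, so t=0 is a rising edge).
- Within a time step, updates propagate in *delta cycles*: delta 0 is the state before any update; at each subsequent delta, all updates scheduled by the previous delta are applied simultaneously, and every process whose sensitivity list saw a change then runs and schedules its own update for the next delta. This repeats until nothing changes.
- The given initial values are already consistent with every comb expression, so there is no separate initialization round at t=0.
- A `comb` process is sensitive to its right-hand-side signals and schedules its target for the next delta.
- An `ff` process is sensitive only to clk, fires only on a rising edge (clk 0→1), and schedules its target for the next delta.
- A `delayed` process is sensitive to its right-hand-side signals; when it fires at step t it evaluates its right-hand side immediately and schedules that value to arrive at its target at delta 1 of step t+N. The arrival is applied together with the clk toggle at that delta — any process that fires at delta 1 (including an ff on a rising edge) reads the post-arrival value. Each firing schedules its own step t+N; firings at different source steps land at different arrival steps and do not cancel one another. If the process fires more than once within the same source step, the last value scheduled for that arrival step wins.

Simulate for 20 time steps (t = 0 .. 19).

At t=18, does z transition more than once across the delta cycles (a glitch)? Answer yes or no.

t=0 Δ0: x=0 r=1 v=1 u=1 q=1 p=1 n0=1 y=1 n1=1 z=0 clk=0
  Δ1: clk:0→1
  Δ2: p:1→0
  Δ3: r:1→0
  Δ4: x:0→1
  (4Δ to stable)
t=1 Δ0: x=1 r=0 v=1 u=1 q=1 p=0 n0=1 y=1 n1=1 z=0 clk=1
  Δ1: clk:1→0
  (1Δ to stable)
t=2 Δ0: x=1 r=0 v=1 u=1 q=1 p=0 n0=1 y=1 n1=1 z=0 clk=0
  Δ1: clk:0→1
  Δ2: p:0→1
  Δ3: r:0→1
  Δ4: x:1→0, z:0→1
  Δ5: z:1→0
  (5Δ to stable)
t=3 Δ0: x=0 r=1 v=1 u=1 q=1 p=1 n0=1 y=1 n1=1 z=0 clk=1
  Δ1: n0:1→0, clk:1→0
  Δ2: r:1→0
  Δ3: x:0→1
  (3Δ to stable)
t=4 Δ0: x=1 r=0 v=1 u=1 q=1 p=1 n0=0 y=1 n1=1 z=0 clk=0
  Δ1: clk:0→1
  Δ2: p:1→0
  (2Δ to stable)
t=5 Δ0: x=1 r=0 v=1 u=1 q=1 p=0 n0=0 y=1 n1=1 z=0 clk=1
  Δ1: n0:0→1, clk:1→0
  (1Δ to stable)
t=6 Δ0: x=1 r=0 v=1 u=1 q=1 p=0 n0=1 y=1 n1=1 z=0 clk=0
  Δ1: clk:0→1
  Δ2: p:0→1
  Δ3: r:0→1
  Δ4: x:1→0, z:0→1
  Δ5: z:1→0
  (5Δ to stable)
t=7 Δ0: x=0 r=1 v=1 u=1 q=1 p=1 n0=1 y=1 n1=1 z=0 clk=1
  Δ1: n0:1→0, clk:1→0
  Δ2: r:1→0
  Δ3: x:0→1
  (3Δ to stable)
t=8 Δ0: x=1 r=0 v=1 u=1 q=1 p=1 n0=0 y=1 n1=1 z=0 clk=0
  Δ1: clk:0→1
  Δ2: p:1→0
  (2Δ to stable)
t=9 Δ0: x=1 r=0 v=1 u=1 q=1 p=0 n0=0 y=1 n1=1 z=0 clk=1
  Δ1: n0:0→1, clk:1→0
  (1Δ to stable)
t=10 Δ0: x=1 r=0 v=1 u=1 q=1 p=0 n0=1 y=1 n1=1 z=0 clk=0
  Δ1: clk:0→1
  Δ2: p:0→1
  Δ3: r:0→1
  Δ4: x:1→0, z:0→1
  Δ5: z:1→0
  (5Δ to stable)
t=11 Δ0: x=0 r=1 v=1 u=1 q=1 p=1 n0=1 y=1 n1=1 z=0 clk=1
  Δ1: n0:1→0, clk:1→0
  Δ2: r:1→0
  Δ3: x:0→1
  (3Δ to stable)
t=12 Δ0: x=1 r=0 v=1 u=1 q=1 p=1 n0=0 y=1 n1=1 z=0 clk=0
  Δ1: clk:0→1
  Δ2: p:1→0
  (2Δ to stable)
t=13 Δ0: x=1 r=0 v=1 u=1 q=1 p=0 n0=0 y=1 n1=1 z=0 clk=1
  Δ1: n0:0→1, clk:1→0
  (1Δ to stable)
t=14 Δ0: x=1 r=0 v=1 u=1 q=1 p=0 n0=1 y=1 n1=1 z=0 clk=0
  Δ1: clk:0→1
  Δ2: p:0→1
  Δ3: r:0→1
  Δ4: x:1→0, z:0→1
  Δ5: z:1→0
  (5Δ to stable)
t=15 Δ0: x=0 r=1 v=1 u=1 q=1 p=1 n0=1 y=1 n1=1 z=0 clk=1
  Δ1: n0:1→0, clk:1→0
  Δ2: r:1→0
  Δ3: x:0→1
  (3Δ to stable)
t=16 Δ0: x=1 r=0 v=1 u=1 q=1 p=1 n0=0 y=1 n1=1 z=0 clk=0
  Δ1: clk:0→1
  Δ2: p:1→0
  (2Δ to stable)
t=17 Δ0: x=1 r=0 v=1 u=1 q=1 p=0 n0=0 y=1 n1=1 z=0 clk=1
  Δ1: n0:0→1, clk:1→0
  (1Δ to stable)
t=18 Δ0: x=1 r=0 v=1 u=1 q=1 p=0 n0=1 y=1 n1=1 z=0 clk=0
  Δ1: clk:0→1
  Δ2: p:0→1
  Δ3: r:0→1
  Δ4: x:1→0, z:0→1
  Δ5: z:1→0
  (5Δ to stable)
t=19 Δ0: x=0 r=1 v=1 u=1 q=1 p=1 n0=1 y=1 n1=1 z=0 clk=1
  Δ1: n0:1→0, clk:1→0
  Δ2: r:1→0
  Δ3: x:0→1
  (3Δ to stable)

yes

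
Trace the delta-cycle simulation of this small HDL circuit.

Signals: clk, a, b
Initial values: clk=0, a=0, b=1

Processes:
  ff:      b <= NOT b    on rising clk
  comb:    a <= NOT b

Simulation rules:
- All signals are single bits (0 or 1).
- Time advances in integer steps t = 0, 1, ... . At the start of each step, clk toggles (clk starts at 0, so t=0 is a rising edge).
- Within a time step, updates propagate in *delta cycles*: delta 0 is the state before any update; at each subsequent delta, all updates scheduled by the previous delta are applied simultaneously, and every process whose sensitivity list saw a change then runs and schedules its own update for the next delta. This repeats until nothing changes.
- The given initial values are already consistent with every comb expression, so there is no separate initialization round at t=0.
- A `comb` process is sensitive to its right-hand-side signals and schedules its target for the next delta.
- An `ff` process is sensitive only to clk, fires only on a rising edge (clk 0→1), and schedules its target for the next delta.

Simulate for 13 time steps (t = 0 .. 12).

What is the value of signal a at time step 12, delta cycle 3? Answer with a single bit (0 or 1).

t0.Δ0 b=1 clk=0 a=0
t0.Δ1 b=1 clk=1 a=0
t0.Δ2 b=0 clk=1 a=0
t0.Δ3 b=0 clk=1 a=1
t1.Δ0 b=0 clk=1 a=1
t1.Δ1 b=0 clk=0 a=1
t2.Δ0 b=0 clk=0 a=1
t2.Δ1 b=0 clk=1 a=1
t2.Δ2 b=1 clk=1 a=1
t2.Δ3 b=1 clk=1 a=0
t3.Δ0 b=1 clk=1 a=0
t3.Δ1 b=1 clk=0 a=0
t4.Δ0 b=1 clk=0 a=0
t4.Δ1 b=1 clk=1 a=0
t4.Δ2 b=0 clk=1 a=0
t4.Δ3 b=0 clk=1 a=1
t5.Δ0 b=0 clk=1 a=1
t5.Δ1 b=0 clk=0 a=1
t6.Δ0 b=0 clk=0 a=1
t6.Δ1 b=0 clk=1 a=1
t6.Δ2 b=1 clk=1 a=1
t6.Δ3 b=1 clk=1 a=0
t7.Δ0 b=1 clk=1 a=0
t7.Δ1 b=1 clk=0 a=0
t8.Δ0 b=1 clk=0 a=0
t8.Δ1 b=1 clk=1 a=0
t8.Δ2 b=0 clk=1 a=0
t8.Δ3 b=0 clk=1 a=1
t9.Δ0 b=0 clk=1 a=1
t9.Δ1 b=0 clk=0 a=1
t10.Δ0 b=0 clk=0 a=1
t10.Δ1 b=0 clk=1 a=1
t10.Δ2 b=1 clk=1 a=1
t10.Δ3 b=1 clk=1 a=0
t11.Δ0 b=1 clk=1 a=0
t11.Δ1 b=1 clk=0 a=0
t12.Δ0 b=1 clk=0 a=0
t12.Δ1 b=1 clk=1 a=0
t12.Δ2 b=0 clk=1 a=0
t12.Δ3 b=0 clk=1 a=1

1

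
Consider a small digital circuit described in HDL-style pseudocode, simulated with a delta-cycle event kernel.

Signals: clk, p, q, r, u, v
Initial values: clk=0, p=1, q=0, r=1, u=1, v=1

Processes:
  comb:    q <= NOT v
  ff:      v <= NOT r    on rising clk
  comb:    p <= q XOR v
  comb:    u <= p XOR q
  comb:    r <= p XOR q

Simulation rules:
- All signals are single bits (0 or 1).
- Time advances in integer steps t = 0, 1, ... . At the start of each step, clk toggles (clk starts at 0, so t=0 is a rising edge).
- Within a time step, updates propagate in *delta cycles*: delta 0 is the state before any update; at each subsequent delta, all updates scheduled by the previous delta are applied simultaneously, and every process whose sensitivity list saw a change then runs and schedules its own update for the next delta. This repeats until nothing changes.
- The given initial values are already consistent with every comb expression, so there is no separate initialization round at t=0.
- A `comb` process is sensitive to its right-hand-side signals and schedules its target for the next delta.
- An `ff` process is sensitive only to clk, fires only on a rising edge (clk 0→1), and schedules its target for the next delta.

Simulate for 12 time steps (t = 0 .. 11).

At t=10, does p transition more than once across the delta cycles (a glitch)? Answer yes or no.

[bits: clk,p,q,r,u,v]
t=0: Δ0=010111 Δ1=110111 Δ2=110110 Δ3=101110 Δ4=111110 Δ5=111000 | 5Δ
t=1: Δ0=111000 Δ1=011000 | 1Δ
t=2: Δ0=011000 Δ1=111000 Δ2=111001 Δ3=100001 Δ4=110001 Δ5=110111 | 5Δ
t=3: Δ0=110111 Δ1=010111 | 1Δ
t=4: Δ0=010111 Δ1=110111 Δ2=110110 Δ3=101110 Δ4=111110 Δ5=111000 | 5Δ
t=5: Δ0=111000 Δ1=011000 | 1Δ
t=6: Δ0=011000 Δ1=111000 Δ2=111001 Δ3=100001 Δ4=110001 Δ5=110111 | 5Δ
t=7: Δ0=110111 Δ1=010111 | 1Δ
t=8: Δ0=010111 Δ1=110111 Δ2=110110 Δ3=101110 Δ4=111110 Δ5=111000 | 5Δ
t=9: Δ0=111000 Δ1=011000 | 1Δ
t=10: Δ0=011000 Δ1=111000 Δ2=111001 Δ3=100001 Δ4=110001 Δ5=110111 | 5Δ
t=11: Δ0=110111 Δ1=010111 | 1Δ

yes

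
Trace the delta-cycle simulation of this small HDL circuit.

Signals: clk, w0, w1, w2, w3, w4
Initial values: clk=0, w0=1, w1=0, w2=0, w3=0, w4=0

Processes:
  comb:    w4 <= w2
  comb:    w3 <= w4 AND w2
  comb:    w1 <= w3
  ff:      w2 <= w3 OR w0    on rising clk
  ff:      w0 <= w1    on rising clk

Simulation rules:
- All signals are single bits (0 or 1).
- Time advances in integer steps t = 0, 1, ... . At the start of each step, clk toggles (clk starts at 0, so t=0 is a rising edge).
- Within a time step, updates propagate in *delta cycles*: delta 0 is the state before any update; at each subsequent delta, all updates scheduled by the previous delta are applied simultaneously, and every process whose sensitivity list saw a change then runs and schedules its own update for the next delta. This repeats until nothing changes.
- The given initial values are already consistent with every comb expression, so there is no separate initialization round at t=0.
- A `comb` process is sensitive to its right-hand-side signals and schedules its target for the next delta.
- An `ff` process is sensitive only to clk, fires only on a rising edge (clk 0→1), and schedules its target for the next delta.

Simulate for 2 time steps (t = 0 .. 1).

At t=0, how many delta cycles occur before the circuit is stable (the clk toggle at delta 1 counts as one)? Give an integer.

5

t0.Δ0 w3=0 clk=0 w1=0 w0=1 w4=0 w2=0
t0.Δ1 w3=0 clk=1 w1=0 w0=1 w4=0 w2=0
t0.Δ2 w3=0 clk=1 w1=0 w0=0 w4=0 w2=1
t0.Δ3 w3=0 clk=1 w1=0 w0=0 w4=1 w2=1
t0.Δ4 w3=1 clk=1 w1=0 w0=0 w4=1 w2=1
t0.Δ5 w3=1 clk=1 w1=1 w0=0 w4=1 w2=1
t1.Δ0 w3=1 clk=1 w1=1 w0=0 w4=1 w2=1
t1.Δ1 w3=1 clk=0 w1=1 w0=0 w4=1 w2=1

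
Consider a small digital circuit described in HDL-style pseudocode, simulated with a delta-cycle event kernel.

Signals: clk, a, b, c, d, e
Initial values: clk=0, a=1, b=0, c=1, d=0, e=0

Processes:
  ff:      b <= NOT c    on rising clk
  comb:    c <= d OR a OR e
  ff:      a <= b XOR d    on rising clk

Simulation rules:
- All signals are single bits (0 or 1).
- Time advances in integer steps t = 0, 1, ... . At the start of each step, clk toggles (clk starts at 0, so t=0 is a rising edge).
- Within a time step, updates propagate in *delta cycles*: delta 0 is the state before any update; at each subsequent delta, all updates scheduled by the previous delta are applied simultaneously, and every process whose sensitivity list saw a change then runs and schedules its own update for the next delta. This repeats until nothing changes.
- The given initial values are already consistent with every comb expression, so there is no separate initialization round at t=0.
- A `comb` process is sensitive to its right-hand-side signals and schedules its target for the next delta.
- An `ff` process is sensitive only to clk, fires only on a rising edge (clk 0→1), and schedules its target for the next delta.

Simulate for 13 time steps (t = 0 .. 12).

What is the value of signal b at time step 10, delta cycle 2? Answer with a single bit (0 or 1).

t0.Δ0 b=0 clk=0 d=0 c=1 e=0 a=1
t0.Δ1 b=0 clk=1 d=0 c=1 e=0 a=1
t0.Δ2 b=0 clk=1 d=0 c=1 e=0 a=0
t0.Δ3 b=0 clk=1 d=0 c=0 e=0 a=0
t1.Δ0 b=0 clk=1 d=0 c=0 e=0 a=0
t1.Δ1 b=0 clk=0 d=0 c=0 e=0 a=0
t2.Δ0 b=0 clk=0 d=0 c=0 e=0 a=0
t2.Δ1 b=0 clk=1 d=0 c=0 e=0 a=0
t2.Δ2 b=1 clk=1 d=0 c=0 e=0 a=0
t3.Δ0 b=1 clk=1 d=0 c=0 e=0 a=0
t3.Δ1 b=1 clk=0 d=0 c=0 e=0 a=0
t4.Δ0 b=1 clk=0 d=0 c=0 e=0 a=0
t4.Δ1 b=1 clk=1 d=0 c=0 e=0 a=0
t4.Δ2 b=1 clk=1 d=0 c=0 e=0 a=1
t4.Δ3 b=1 clk=1 d=0 c=1 e=0 a=1
t5.Δ0 b=1 clk=1 d=0 c=1 e=0 a=1
t5.Δ1 b=1 clk=0 d=0 c=1 e=0 a=1
t6.Δ0 b=1 clk=0 d=0 c=1 e=0 a=1
t6.Δ1 b=1 clk=1 d=0 c=1 e=0 a=1
t6.Δ2 b=0 clk=1 d=0 c=1 e=0 a=1
t7.Δ0 b=0 clk=1 d=0 c=1 e=0 a=1
t7.Δ1 b=0 clk=0 d=0 c=1 e=0 a=1
t8.Δ0 b=0 clk=0 d=0 c=1 e=0 a=1
t8.Δ1 b=0 clk=1 d=0 c=1 e=0 a=1
t8.Δ2 b=0 clk=1 d=0 c=1 e=0 a=0
t8.Δ3 b=0 clk=1 d=0 c=0 e=0 a=0
t9.Δ0 b=0 clk=1 d=0 c=0 e=0 a=0
t9.Δ1 b=0 clk=0 d=0 c=0 e=0 a=0
t10.Δ0 b=0 clk=0 d=0 c=0 e=0 a=0
t10.Δ1 b=0 clk=1 d=0 c=0 e=0 a=0
t10.Δ2 b=1 clk=1 d=0 c=0 e=0 a=0
t11.Δ0 b=1 clk=1 d=0 c=0 e=0 a=0
t11.Δ1 b=1 clk=0 d=0 c=0 e=0 a=0
t12.Δ0 b=1 clk=0 d=0 c=0 e=0 a=0
t12.Δ1 b=1 clk=1 d=0 c=0 e=0 a=0
t12.Δ2 b=1 clk=1 d=0 c=0 e=0 a=1
t12.Δ3 b=1 clk=1 d=0 c=1 e=0 a=1

1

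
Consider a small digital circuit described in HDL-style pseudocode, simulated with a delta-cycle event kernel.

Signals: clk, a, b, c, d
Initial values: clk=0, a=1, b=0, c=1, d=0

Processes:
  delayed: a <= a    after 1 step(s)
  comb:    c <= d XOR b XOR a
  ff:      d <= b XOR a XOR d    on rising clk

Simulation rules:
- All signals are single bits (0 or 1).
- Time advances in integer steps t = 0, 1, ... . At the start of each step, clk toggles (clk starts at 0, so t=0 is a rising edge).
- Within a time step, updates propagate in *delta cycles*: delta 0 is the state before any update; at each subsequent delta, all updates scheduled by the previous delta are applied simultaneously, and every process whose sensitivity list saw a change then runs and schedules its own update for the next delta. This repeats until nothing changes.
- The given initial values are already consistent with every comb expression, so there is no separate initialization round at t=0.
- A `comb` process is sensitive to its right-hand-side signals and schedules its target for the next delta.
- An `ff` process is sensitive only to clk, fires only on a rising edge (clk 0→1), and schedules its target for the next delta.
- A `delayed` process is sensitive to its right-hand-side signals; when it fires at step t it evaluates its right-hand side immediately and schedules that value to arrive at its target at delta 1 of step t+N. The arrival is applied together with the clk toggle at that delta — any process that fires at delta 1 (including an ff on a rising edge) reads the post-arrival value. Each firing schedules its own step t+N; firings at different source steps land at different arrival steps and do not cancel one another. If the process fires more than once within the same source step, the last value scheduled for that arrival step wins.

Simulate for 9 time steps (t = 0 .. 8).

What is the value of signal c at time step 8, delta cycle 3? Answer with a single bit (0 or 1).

t=0 Δ0: c=1 b=0 a=1 d=0 clk=0
  Δ1: clk:0→1
  Δ2: d:0→1
  Δ3: c:1→0
  (3Δ to stable)
t=1 Δ0: c=0 b=0 a=1 d=1 clk=1
  Δ1: clk:1→0
  (1Δ to stable)
t=2 Δ0: c=0 b=0 a=1 d=1 clk=0
  Δ1: clk:0→1
  Δ2: d:1→0
  Δ3: c:0→1
  (3Δ to stable)
t=3 Δ0: c=1 b=0 a=1 d=0 clk=1
  Δ1: clk:1→0
  (1Δ to stable)
t=4 Δ0: c=1 b=0 a=1 d=0 clk=0
  Δ1: clk:0→1
  Δ2: d:0→1
  Δ3: c:1→0
  (3Δ to stable)
t=5 Δ0: c=0 b=0 a=1 d=1 clk=1
  Δ1: clk:1→0
  (1Δ to stable)
t=6 Δ0: c=0 b=0 a=1 d=1 clk=0
  Δ1: clk:0→1
  Δ2: d:1→0
  Δ3: c:0→1
  (3Δ to stable)
t=7 Δ0: c=1 b=0 a=1 d=0 clk=1
  Δ1: clk:1→0
  (1Δ to stable)
t=8 Δ0: c=1 b=0 a=1 d=0 clk=0
  Δ1: clk:0→1
  Δ2: d:0→1
  Δ3: c:1→0
  (3Δ to stable)

0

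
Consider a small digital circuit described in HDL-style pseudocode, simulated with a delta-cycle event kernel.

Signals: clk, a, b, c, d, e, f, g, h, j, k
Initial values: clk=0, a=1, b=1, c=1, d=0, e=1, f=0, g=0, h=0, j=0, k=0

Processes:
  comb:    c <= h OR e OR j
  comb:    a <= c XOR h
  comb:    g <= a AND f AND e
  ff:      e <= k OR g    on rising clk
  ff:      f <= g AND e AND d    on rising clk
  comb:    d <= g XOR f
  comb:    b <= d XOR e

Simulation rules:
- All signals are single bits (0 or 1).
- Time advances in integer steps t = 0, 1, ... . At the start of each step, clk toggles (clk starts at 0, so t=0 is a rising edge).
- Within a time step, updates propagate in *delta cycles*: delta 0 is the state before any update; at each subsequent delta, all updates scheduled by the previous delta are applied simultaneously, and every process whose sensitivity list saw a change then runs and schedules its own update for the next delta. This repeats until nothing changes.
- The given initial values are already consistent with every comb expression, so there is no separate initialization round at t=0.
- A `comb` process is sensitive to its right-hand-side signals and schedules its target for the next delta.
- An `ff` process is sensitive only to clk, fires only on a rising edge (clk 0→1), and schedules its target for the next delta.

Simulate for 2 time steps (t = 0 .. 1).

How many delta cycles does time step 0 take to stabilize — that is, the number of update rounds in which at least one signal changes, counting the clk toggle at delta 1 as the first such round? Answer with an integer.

4

t=0 Δ0: g=0 j=0 a=1 f=0 clk=0 c=1 d=0 b=1 h=0 k=0 e=1
  Δ1: clk:0→1
  Δ2: e:1→0
  Δ3: c:1→0, b:1→0
  Δ4: a:1→0
  (4Δ to stable)
t=1 Δ0: g=0 j=0 a=0 f=0 clk=1 c=0 d=0 b=0 h=0 k=0 e=0
  Δ1: clk:1→0
  (1Δ to stable)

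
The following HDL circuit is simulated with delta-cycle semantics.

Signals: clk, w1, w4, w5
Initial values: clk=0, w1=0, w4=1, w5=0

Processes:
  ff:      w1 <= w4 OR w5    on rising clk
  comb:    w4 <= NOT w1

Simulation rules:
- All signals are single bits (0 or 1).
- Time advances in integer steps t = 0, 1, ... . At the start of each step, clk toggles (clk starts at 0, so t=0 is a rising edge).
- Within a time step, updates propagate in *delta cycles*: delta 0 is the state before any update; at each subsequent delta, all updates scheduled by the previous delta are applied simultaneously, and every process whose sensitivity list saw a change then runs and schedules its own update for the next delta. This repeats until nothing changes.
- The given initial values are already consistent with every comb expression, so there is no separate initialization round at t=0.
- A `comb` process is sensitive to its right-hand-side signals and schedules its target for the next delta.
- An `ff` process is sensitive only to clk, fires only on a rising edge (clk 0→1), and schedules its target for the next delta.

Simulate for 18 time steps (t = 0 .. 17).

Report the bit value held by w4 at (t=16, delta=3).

0

t=0 Δ0: w5=0 w4=1 w1=0 clk=0
  Δ1: clk:0→1
  Δ2: w1:0→1
  Δ3: w4:1→0
  (3Δ to stable)
t=1 Δ0: w5=0 w4=0 w1=1 clk=1
  Δ1: clk:1→0
  (1Δ to stable)
t=2 Δ0: w5=0 w4=0 w1=1 clk=0
  Δ1: clk:0→1
  Δ2: w1:1→0
  Δ3: w4:0→1
  (3Δ to stable)
t=3 Δ0: w5=0 w4=1 w1=0 clk=1
  Δ1: clk:1→0
  (1Δ to stable)
t=4 Δ0: w5=0 w4=1 w1=0 clk=0
  Δ1: clk:0→1
  Δ2: w1:0→1
  Δ3: w4:1→0
  (3Δ to stable)
t=5 Δ0: w5=0 w4=0 w1=1 clk=1
  Δ1: clk:1→0
  (1Δ to stable)
t=6 Δ0: w5=0 w4=0 w1=1 clk=0
  Δ1: clk:0→1
  Δ2: w1:1→0
  Δ3: w4:0→1
  (3Δ to stable)
t=7 Δ0: w5=0 w4=1 w1=0 clk=1
  Δ1: clk:1→0
  (1Δ to stable)
t=8 Δ0: w5=0 w4=1 w1=0 clk=0
  Δ1: clk:0→1
  Δ2: w1:0→1
  Δ3: w4:1→0
  (3Δ to stable)
t=9 Δ0: w5=0 w4=0 w1=1 clk=1
  Δ1: clk:1→0
  (1Δ to stable)
t=10 Δ0: w5=0 w4=0 w1=1 clk=0
  Δ1: clk:0→1
  Δ2: w1:1→0
  Δ3: w4:0→1
  (3Δ to stable)
t=11 Δ0: w5=0 w4=1 w1=0 clk=1
  Δ1: clk:1→0
  (1Δ to stable)
t=12 Δ0: w5=0 w4=1 w1=0 clk=0
  Δ1: clk:0→1
  Δ2: w1:0→1
  Δ3: w4:1→0
  (3Δ to stable)
t=13 Δ0: w5=0 w4=0 w1=1 clk=1
  Δ1: clk:1→0
  (1Δ to stable)
t=14 Δ0: w5=0 w4=0 w1=1 clk=0
  Δ1: clk:0→1
  Δ2: w1:1→0
  Δ3: w4:0→1
  (3Δ to stable)
t=15 Δ0: w5=0 w4=1 w1=0 clk=1
  Δ1: clk:1→0
  (1Δ to stable)
t=16 Δ0: w5=0 w4=1 w1=0 clk=0
  Δ1: clk:0→1
  Δ2: w1:0→1
  Δ3: w4:1→0
  (3Δ to stable)
t=17 Δ0: w5=0 w4=0 w1=1 clk=1
  Δ1: clk:1→0
  (1Δ to stable)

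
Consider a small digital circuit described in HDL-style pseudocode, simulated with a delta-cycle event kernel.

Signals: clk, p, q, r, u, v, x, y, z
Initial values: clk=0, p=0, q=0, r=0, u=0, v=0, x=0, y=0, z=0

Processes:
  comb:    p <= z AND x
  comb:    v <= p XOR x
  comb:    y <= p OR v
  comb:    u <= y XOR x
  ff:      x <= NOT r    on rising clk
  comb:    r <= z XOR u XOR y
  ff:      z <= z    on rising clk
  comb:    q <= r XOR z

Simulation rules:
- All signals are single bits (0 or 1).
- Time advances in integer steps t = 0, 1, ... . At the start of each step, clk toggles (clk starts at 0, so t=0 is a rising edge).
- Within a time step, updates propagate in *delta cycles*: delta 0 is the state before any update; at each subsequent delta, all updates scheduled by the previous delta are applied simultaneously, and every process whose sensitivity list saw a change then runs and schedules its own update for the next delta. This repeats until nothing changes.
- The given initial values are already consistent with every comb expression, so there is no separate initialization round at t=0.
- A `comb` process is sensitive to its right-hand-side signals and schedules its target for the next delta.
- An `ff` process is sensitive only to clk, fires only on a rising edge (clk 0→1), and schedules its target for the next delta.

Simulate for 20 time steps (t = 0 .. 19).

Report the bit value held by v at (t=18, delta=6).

0

t0.Δ0 p=0 v=0 x=0 z=0 y=0 q=0 r=0 clk=0 u=0
t0.Δ1 p=0 v=0 x=0 z=0 y=0 q=0 r=0 clk=1 u=0
t0.Δ2 p=0 v=0 x=1 z=0 y=0 q=0 r=0 clk=1 u=0
t0.Δ3 p=0 v=1 x=1 z=0 y=0 q=0 r=0 clk=1 u=1
t0.Δ4 p=0 v=1 x=1 z=0 y=1 q=0 r=1 clk=1 u=1
t0.Δ5 p=0 v=1 x=1 z=0 y=1 q=1 r=0 clk=1 u=0
t0.Δ6 p=0 v=1 x=1 z=0 y=1 q=0 r=1 clk=1 u=0
t0.Δ7 p=0 v=1 x=1 z=0 y=1 q=1 r=1 clk=1 u=0
t1.Δ0 p=0 v=1 x=1 z=0 y=1 q=1 r=1 clk=1 u=0
t1.Δ1 p=0 v=1 x=1 z=0 y=1 q=1 r=1 clk=0 u=0
t2.Δ0 p=0 v=1 x=1 z=0 y=1 q=1 r=1 clk=0 u=0
t2.Δ1 p=0 v=1 x=1 z=0 y=1 q=1 r=1 clk=1 u=0
t2.Δ2 p=0 v=1 x=0 z=0 y=1 q=1 r=1 clk=1 u=0
t2.Δ3 p=0 v=0 x=0 z=0 y=1 q=1 r=1 clk=1 u=1
t2.Δ4 p=0 v=0 x=0 z=0 y=0 q=1 r=0 clk=1 u=1
t2.Δ5 p=0 v=0 x=0 z=0 y=0 q=0 r=1 clk=1 u=0
t2.Δ6 p=0 v=0 x=0 z=0 y=0 q=1 r=0 clk=1 u=0
t2.Δ7 p=0 v=0 x=0 z=0 y=0 q=0 r=0 clk=1 u=0
t3.Δ0 p=0 v=0 x=0 z=0 y=0 q=0 r=0 clk=1 u=0
t3.Δ1 p=0 v=0 x=0 z=0 y=0 q=0 r=0 clk=0 u=0
t4.Δ0 p=0 v=0 x=0 z=0 y=0 q=0 r=0 clk=0 u=0
t4.Δ1 p=0 v=0 x=0 z=0 y=0 q=0 r=0 clk=1 u=0
t4.Δ2 p=0 v=0 x=1 z=0 y=0 q=0 r=0 clk=1 u=0
t4.Δ3 p=0 v=1 x=1 z=0 y=0 q=0 r=0 clk=1 u=1
t4.Δ4 p=0 v=1 x=1 z=0 y=1 q=0 r=1 clk=1 u=1
t4.Δ5 p=0 v=1 x=1 z=0 y=1 q=1 r=0 clk=1 u=0
t4.Δ6 p=0 v=1 x=1 z=0 y=1 q=0 r=1 clk=1 u=0
t4.Δ7 p=0 v=1 x=1 z=0 y=1 q=1 r=1 clk=1 u=0
t5.Δ0 p=0 v=1 x=1 z=0 y=1 q=1 r=1 clk=1 u=0
t5.Δ1 p=0 v=1 x=1 z=0 y=1 q=1 r=1 clk=0 u=0
t6.Δ0 p=0 v=1 x=1 z=0 y=1 q=1 r=1 clk=0 u=0
t6.Δ1 p=0 v=1 x=1 z=0 y=1 q=1 r=1 clk=1 u=0
t6.Δ2 p=0 v=1 x=0 z=0 y=1 q=1 r=1 clk=1 u=0
t6.Δ3 p=0 v=0 x=0 z=0 y=1 q=1 r=1 clk=1 u=1
t6.Δ4 p=0 v=0 x=0 z=0 y=0 q=1 r=0 clk=1 u=1
t6.Δ5 p=0 v=0 x=0 z=0 y=0 q=0 r=1 clk=1 u=0
t6.Δ6 p=0 v=0 x=0 z=0 y=0 q=1 r=0 clk=1 u=0
t6.Δ7 p=0 v=0 x=0 z=0 y=0 q=0 r=0 clk=1 u=0
t7.Δ0 p=0 v=0 x=0 z=0 y=0 q=0 r=0 clk=1 u=0
t7.Δ1 p=0 v=0 x=0 z=0 y=0 q=0 r=0 clk=0 u=0
t8.Δ0 p=0 v=0 x=0 z=0 y=0 q=0 r=0 clk=0 u=0
t8.Δ1 p=0 v=0 x=0 z=0 y=0 q=0 r=0 clk=1 u=0
t8.Δ2 p=0 v=0 x=1 z=0 y=0 q=0 r=0 clk=1 u=0
t8.Δ3 p=0 v=1 x=1 z=0 y=0 q=0 r=0 clk=1 u=1
t8.Δ4 p=0 v=1 x=1 z=0 y=1 q=0 r=1 clk=1 u=1
t8.Δ5 p=0 v=1 x=1 z=0 y=1 q=1 r=0 clk=1 u=0
t8.Δ6 p=0 v=1 x=1 z=0 y=1 q=0 r=1 clk=1 u=0
t8.Δ7 p=0 v=1 x=1 z=0 y=1 q=1 r=1 clk=1 u=0
t9.Δ0 p=0 v=1 x=1 z=0 y=1 q=1 r=1 clk=1 u=0
t9.Δ1 p=0 v=1 x=1 z=0 y=1 q=1 r=1 clk=0 u=0
t10.Δ0 p=0 v=1 x=1 z=0 y=1 q=1 r=1 clk=0 u=0
t10.Δ1 p=0 v=1 x=1 z=0 y=1 q=1 r=1 clk=1 u=0
t10.Δ2 p=0 v=1 x=0 z=0 y=1 q=1 r=1 clk=1 u=0
t10.Δ3 p=0 v=0 x=0 z=0 y=1 q=1 r=1 clk=1 u=1
t10.Δ4 p=0 v=0 x=0 z=0 y=0 q=1 r=0 clk=1 u=1
t10.Δ5 p=0 v=0 x=0 z=0 y=0 q=0 r=1 clk=1 u=0
t10.Δ6 p=0 v=0 x=0 z=0 y=0 q=1 r=0 clk=1 u=0
t10.Δ7 p=0 v=0 x=0 z=0 y=0 q=0 r=0 clk=1 u=0
t11.Δ0 p=0 v=0 x=0 z=0 y=0 q=0 r=0 clk=1 u=0
t11.Δ1 p=0 v=0 x=0 z=0 y=0 q=0 r=0 clk=0 u=0
t12.Δ0 p=0 v=0 x=0 z=0 y=0 q=0 r=0 clk=0 u=0
t12.Δ1 p=0 v=0 x=0 z=0 y=0 q=0 r=0 clk=1 u=0
t12.Δ2 p=0 v=0 x=1 z=0 y=0 q=0 r=0 clk=1 u=0
t12.Δ3 p=0 v=1 x=1 z=0 y=0 q=0 r=0 clk=1 u=1
t12.Δ4 p=0 v=1 x=1 z=0 y=1 q=0 r=1 clk=1 u=1
t12.Δ5 p=0 v=1 x=1 z=0 y=1 q=1 r=0 clk=1 u=0
t12.Δ6 p=0 v=1 x=1 z=0 y=1 q=0 r=1 clk=1 u=0
t12.Δ7 p=0 v=1 x=1 z=0 y=1 q=1 r=1 clk=1 u=0
t13.Δ0 p=0 v=1 x=1 z=0 y=1 q=1 r=1 clk=1 u=0
t13.Δ1 p=0 v=1 x=1 z=0 y=1 q=1 r=1 clk=0 u=0
t14.Δ0 p=0 v=1 x=1 z=0 y=1 q=1 r=1 clk=0 u=0
t14.Δ1 p=0 v=1 x=1 z=0 y=1 q=1 r=1 clk=1 u=0
t14.Δ2 p=0 v=1 x=0 z=0 y=1 q=1 r=1 clk=1 u=0
t14.Δ3 p=0 v=0 x=0 z=0 y=1 q=1 r=1 clk=1 u=1
t14.Δ4 p=0 v=0 x=0 z=0 y=0 q=1 r=0 clk=1 u=1
t14.Δ5 p=0 v=0 x=0 z=0 y=0 q=0 r=1 clk=1 u=0
t14.Δ6 p=0 v=0 x=0 z=0 y=0 q=1 r=0 clk=1 u=0
t14.Δ7 p=0 v=0 x=0 z=0 y=0 q=0 r=0 clk=1 u=0
t15.Δ0 p=0 v=0 x=0 z=0 y=0 q=0 r=0 clk=1 u=0
t15.Δ1 p=0 v=0 x=0 z=0 y=0 q=0 r=0 clk=0 u=0
t16.Δ0 p=0 v=0 x=0 z=0 y=0 q=0 r=0 clk=0 u=0
t16.Δ1 p=0 v=0 x=0 z=0 y=0 q=0 r=0 clk=1 u=0
t16.Δ2 p=0 v=0 x=1 z=0 y=0 q=0 r=0 clk=1 u=0
t16.Δ3 p=0 v=1 x=1 z=0 y=0 q=0 r=0 clk=1 u=1
t16.Δ4 p=0 v=1 x=1 z=0 y=1 q=0 r=1 clk=1 u=1
t16.Δ5 p=0 v=1 x=1 z=0 y=1 q=1 r=0 clk=1 u=0
t16.Δ6 p=0 v=1 x=1 z=0 y=1 q=0 r=1 clk=1 u=0
t16.Δ7 p=0 v=1 x=1 z=0 y=1 q=1 r=1 clk=1 u=0
t17.Δ0 p=0 v=1 x=1 z=0 y=1 q=1 r=1 clk=1 u=0
t17.Δ1 p=0 v=1 x=1 z=0 y=1 q=1 r=1 clk=0 u=0
t18.Δ0 p=0 v=1 x=1 z=0 y=1 q=1 r=1 clk=0 u=0
t18.Δ1 p=0 v=1 x=1 z=0 y=1 q=1 r=1 clk=1 u=0
t18.Δ2 p=0 v=1 x=0 z=0 y=1 q=1 r=1 clk=1 u=0
t18.Δ3 p=0 v=0 x=0 z=0 y=1 q=1 r=1 clk=1 u=1
t18.Δ4 p=0 v=0 x=0 z=0 y=0 q=1 r=0 clk=1 u=1
t18.Δ5 p=0 v=0 x=0 z=0 y=0 q=0 r=1 clk=1 u=0
t18.Δ6 p=0 v=0 x=0 z=0 y=0 q=1 r=0 clk=1 u=0
t18.Δ7 p=0 v=0 x=0 z=0 y=0 q=0 r=0 clk=1 u=0
t19.Δ0 p=0 v=0 x=0 z=0 y=0 q=0 r=0 clk=1 u=0
t19.Δ1 p=0 v=0 x=0 z=0 y=0 q=0 r=0 clk=0 u=0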